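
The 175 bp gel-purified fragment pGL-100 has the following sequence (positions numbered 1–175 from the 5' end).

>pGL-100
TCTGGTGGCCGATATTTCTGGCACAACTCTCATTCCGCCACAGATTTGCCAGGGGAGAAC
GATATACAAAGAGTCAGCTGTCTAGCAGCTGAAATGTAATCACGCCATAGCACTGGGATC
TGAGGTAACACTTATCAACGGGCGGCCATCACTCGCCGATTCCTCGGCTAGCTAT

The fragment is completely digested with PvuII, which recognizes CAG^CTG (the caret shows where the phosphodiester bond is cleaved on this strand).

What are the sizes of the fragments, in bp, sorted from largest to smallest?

87, 77, 11 bp

PvuII sites (CAGCTG) start at positions 75, 86.
PvuII cuts after base 3 of each site, so after positions 77, 88.
Linear molecule, 2 cuts → 3 fragments:
  1–77 → 77 bp
  78–88 → 11 bp
  89–175 → 87 bp
Sorted largest to smallest: 87, 77, 11 bp.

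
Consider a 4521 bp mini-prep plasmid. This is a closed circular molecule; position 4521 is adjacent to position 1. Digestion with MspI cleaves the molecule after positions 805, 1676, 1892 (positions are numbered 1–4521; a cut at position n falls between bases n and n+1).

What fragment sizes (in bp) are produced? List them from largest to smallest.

3434, 871, 216 bp

Circular molecule, 3 cuts → 3 fragments:
  1676 − 805 = 871 bp
  1892 − 1676 = 216 bp
  wrap: 4521 − 1892 + 805 = 3434 bp
Sorted largest to smallest: 3434, 871, 216 bp.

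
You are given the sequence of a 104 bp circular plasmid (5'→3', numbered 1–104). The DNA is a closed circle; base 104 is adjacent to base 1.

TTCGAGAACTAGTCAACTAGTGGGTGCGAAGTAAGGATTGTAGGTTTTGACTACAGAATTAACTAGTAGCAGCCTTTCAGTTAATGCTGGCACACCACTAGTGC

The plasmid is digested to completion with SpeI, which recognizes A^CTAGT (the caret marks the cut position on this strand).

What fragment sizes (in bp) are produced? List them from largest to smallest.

SpeI sites (ACTAGT) start at positions 8, 16, 62, 97.
SpeI cuts after the first base of each site, so after positions 8, 16, 62, 97.
Circular molecule, 4 cuts → 4 fragments:
  9–16 → 8 bp
  17–62 → 46 bp
  63–97 → 35 bp
  98–104 then 1–8 → 7 + 8 = 15 bp
Sorted largest to smallest: 46, 35, 15, 8 bp.

46, 35, 15, 8 bp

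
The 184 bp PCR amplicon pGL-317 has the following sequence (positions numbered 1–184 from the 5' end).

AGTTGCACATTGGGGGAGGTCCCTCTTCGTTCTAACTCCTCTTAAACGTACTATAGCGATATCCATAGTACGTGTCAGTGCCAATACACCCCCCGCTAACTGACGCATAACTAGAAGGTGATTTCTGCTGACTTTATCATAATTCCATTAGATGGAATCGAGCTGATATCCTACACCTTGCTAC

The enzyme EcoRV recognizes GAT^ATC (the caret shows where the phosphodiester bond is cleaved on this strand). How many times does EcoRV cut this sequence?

GATATC occurs starting at positions 58, 165.
EcoRV cuts at 2 sites.

2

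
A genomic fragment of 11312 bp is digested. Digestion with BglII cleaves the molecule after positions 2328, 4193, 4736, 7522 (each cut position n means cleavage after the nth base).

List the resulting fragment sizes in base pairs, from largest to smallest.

Linear molecule, 4 cuts → 5 fragments:
  2328 − 0 = 2328 bp
  4193 − 2328 = 1865 bp
  4736 − 4193 = 543 bp
  7522 − 4736 = 2786 bp
  11312 − 7522 = 3790 bp
Sorted largest to smallest: 3790, 2786, 2328, 1865, 543 bp.

3790, 2786, 2328, 1865, 543 bp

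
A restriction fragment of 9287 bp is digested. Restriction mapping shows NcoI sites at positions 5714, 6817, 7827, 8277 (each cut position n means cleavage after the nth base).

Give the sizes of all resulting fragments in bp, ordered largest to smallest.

Linear molecule, 4 cuts → 5 fragments:
  5714 − 0 = 5714 bp
  6817 − 5714 = 1103 bp
  7827 − 6817 = 1010 bp
  8277 − 7827 = 450 bp
  9287 − 8277 = 1010 bp
Sorted largest to smallest: 5714, 1103, 1010, 1010, 450 bp.

5714, 1103, 1010, 1010, 450 bp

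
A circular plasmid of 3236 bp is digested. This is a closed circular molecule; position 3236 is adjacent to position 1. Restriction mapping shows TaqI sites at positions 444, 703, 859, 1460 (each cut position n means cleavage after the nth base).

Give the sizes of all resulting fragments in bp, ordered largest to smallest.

Circular molecule, 4 cuts → 4 fragments:
  703 − 444 = 259 bp
  859 − 703 = 156 bp
  1460 − 859 = 601 bp
  wrap: 3236 − 1460 + 444 = 2220 bp
Sorted largest to smallest: 2220, 601, 259, 156 bp.

2220, 601, 259, 156 bp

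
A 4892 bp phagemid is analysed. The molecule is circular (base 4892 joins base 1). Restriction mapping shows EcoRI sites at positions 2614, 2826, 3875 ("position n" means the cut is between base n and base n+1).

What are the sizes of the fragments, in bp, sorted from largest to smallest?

Circular molecule, 3 cuts → 3 fragments:
  2826 − 2614 = 212 bp
  3875 − 2826 = 1049 bp
  wrap: 4892 − 3875 + 2614 = 3631 bp
Sorted largest to smallest: 3631, 1049, 212 bp.

3631, 1049, 212 bp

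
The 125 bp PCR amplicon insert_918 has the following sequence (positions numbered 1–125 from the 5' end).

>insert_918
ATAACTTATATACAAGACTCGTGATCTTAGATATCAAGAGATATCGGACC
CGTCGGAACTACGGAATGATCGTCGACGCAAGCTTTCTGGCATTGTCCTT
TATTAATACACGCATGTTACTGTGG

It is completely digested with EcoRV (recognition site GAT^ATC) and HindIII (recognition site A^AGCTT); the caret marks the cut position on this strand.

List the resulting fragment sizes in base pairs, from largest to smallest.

EcoRV sites (GATATC) start at positions 30, 40.
EcoRV cuts after base 3 of each site, so after positions 32, 42.
The HindIII site (AAGCTT) starts at position 80.
HindIII cuts after the first base of each site, so after position 80.
Combined cut positions: 32, 42, 80.
Linear molecule, 3 cuts → 4 fragments:
  1–32 → 32 bp
  33–42 → 10 bp
  43–80 → 38 bp
  81–125 → 45 bp
Sorted largest to smallest: 45, 38, 32, 10 bp.

45, 38, 32, 10 bp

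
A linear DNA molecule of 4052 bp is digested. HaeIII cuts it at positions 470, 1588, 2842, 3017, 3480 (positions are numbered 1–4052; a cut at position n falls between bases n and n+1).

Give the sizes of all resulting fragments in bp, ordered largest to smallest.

Linear molecule, 5 cuts → 6 fragments:
  470 − 0 = 470 bp
  1588 − 470 = 1118 bp
  2842 − 1588 = 1254 bp
  3017 − 2842 = 175 bp
  3480 − 3017 = 463 bp
  4052 − 3480 = 572 bp
Sorted largest to smallest: 1254, 1118, 572, 470, 463, 175 bp.

1254, 1118, 572, 470, 463, 175 bp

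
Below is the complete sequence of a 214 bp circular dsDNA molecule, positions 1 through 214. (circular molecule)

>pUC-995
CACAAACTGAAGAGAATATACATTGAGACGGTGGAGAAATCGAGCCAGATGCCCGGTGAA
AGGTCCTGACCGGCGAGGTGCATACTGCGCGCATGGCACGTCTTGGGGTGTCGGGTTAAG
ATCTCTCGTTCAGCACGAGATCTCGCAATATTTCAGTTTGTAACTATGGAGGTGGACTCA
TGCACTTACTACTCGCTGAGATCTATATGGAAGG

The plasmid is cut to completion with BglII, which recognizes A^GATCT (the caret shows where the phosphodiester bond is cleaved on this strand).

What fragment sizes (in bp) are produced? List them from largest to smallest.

BglII sites (AGATCT) start at positions 119, 138, 199.
BglII cuts after the first base of each site, so after positions 119, 138, 199.
Circular molecule, 3 cuts → 3 fragments:
  120–138 → 19 bp
  139–199 → 61 bp
  200–214 then 1–119 → 15 + 119 = 134 bp
Sorted largest to smallest: 134, 61, 19 bp.

134, 61, 19 bp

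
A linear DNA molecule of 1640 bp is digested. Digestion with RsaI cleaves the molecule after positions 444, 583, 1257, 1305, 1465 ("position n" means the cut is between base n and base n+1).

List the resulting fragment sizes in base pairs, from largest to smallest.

674, 444, 175, 160, 139, 48 bp

Linear molecule, 5 cuts → 6 fragments:
  444 − 0 = 444 bp
  583 − 444 = 139 bp
  1257 − 583 = 674 bp
  1305 − 1257 = 48 bp
  1465 − 1305 = 160 bp
  1640 − 1465 = 175 bp
Sorted largest to smallest: 674, 444, 175, 160, 139, 48 bp.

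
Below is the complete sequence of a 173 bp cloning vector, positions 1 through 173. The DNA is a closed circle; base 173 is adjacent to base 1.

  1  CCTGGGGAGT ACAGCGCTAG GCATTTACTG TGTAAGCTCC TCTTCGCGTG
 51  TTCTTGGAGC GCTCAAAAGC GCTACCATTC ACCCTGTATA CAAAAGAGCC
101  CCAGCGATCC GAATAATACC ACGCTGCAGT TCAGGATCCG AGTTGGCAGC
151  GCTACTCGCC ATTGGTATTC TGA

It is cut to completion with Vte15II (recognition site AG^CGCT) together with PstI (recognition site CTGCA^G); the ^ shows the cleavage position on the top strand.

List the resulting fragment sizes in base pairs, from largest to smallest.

Vte15II sites (AGCGCT) start at positions 13, 58, 68, 148.
Vte15II cuts after base 2 of each site, so after positions 14, 59, 69, 149.
The PstI site (CTGCAG) starts at position 124.
PstI cuts after base 5 of each site (before the last base), so after position 128.
Combined cut positions: 14, 59, 69, 128, 149.
Circular molecule, 5 cuts → 5 fragments:
  15–59 → 45 bp
  60–69 → 10 bp
  70–128 → 59 bp
  129–149 → 21 bp
  150–173 then 1–14 → 24 + 14 = 38 bp
Sorted largest to smallest: 59, 45, 38, 21, 10 bp.

59, 45, 38, 21, 10 bp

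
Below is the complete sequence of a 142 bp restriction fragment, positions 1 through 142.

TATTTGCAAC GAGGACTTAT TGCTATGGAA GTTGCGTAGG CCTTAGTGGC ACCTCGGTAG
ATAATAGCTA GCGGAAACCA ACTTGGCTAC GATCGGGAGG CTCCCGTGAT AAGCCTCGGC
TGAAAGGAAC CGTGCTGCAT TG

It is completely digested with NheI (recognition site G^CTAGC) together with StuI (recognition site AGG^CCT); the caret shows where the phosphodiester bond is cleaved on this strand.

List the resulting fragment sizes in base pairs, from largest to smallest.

The NheI site (GCTAGC) starts at position 67.
NheI cuts after the first base of each site, so after position 67.
The StuI site (AGGCCT) starts at position 38.
StuI cuts after base 3 of each site, so after position 40.
Combined cut positions: 40, 67.
Linear molecule, 2 cuts → 3 fragments:
  1–40 → 40 bp
  41–67 → 27 bp
  68–142 → 75 bp
Sorted largest to smallest: 75, 40, 27 bp.

75, 40, 27 bp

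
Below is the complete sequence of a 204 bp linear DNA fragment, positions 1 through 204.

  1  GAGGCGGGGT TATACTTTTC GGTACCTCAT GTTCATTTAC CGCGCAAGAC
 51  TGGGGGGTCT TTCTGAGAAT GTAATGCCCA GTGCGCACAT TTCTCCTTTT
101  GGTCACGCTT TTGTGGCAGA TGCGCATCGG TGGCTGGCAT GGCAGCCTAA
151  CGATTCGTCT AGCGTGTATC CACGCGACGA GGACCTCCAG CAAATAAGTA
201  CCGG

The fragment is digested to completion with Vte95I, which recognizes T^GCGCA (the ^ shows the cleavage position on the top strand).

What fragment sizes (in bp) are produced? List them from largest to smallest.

83, 82, 39 bp

Vte95I sites (TGCGCA) start at positions 82, 121.
Vte95I cuts after the first base of each site, so after positions 82, 121.
Linear molecule, 2 cuts → 3 fragments:
  1–82 → 82 bp
  83–121 → 39 bp
  122–204 → 83 bp
Sorted largest to smallest: 83, 82, 39 bp.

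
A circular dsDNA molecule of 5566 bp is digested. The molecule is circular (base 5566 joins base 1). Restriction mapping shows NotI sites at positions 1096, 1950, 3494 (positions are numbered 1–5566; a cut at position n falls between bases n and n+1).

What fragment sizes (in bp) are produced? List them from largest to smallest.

3168, 1544, 854 bp

Circular molecule, 3 cuts → 3 fragments:
  1950 − 1096 = 854 bp
  3494 − 1950 = 1544 bp
  wrap: 5566 − 3494 + 1096 = 3168 bp
Sorted largest to smallest: 3168, 1544, 854 bp.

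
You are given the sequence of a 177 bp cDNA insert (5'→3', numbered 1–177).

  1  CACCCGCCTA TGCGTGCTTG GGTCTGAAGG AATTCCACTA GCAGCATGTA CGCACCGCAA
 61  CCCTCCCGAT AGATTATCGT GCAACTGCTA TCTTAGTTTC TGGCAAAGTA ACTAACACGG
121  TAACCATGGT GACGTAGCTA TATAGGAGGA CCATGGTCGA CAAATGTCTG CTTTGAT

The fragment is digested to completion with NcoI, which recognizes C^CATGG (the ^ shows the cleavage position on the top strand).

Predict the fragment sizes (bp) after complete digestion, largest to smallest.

124, 27, 26 bp

NcoI sites (CCATGG) start at positions 124, 151.
NcoI cuts after the first base of each site, so after positions 124, 151.
Linear molecule, 2 cuts → 3 fragments:
  1–124 → 124 bp
  125–151 → 27 bp
  152–177 → 26 bp
Sorted largest to smallest: 124, 27, 26 bp.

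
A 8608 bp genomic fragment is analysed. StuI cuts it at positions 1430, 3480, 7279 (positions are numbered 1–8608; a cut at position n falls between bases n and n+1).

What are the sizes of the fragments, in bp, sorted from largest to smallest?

Linear molecule, 3 cuts → 4 fragments:
  1430 − 0 = 1430 bp
  3480 − 1430 = 2050 bp
  7279 − 3480 = 3799 bp
  8608 − 7279 = 1329 bp
Sorted largest to smallest: 3799, 2050, 1430, 1329 bp.

3799, 2050, 1430, 1329 bp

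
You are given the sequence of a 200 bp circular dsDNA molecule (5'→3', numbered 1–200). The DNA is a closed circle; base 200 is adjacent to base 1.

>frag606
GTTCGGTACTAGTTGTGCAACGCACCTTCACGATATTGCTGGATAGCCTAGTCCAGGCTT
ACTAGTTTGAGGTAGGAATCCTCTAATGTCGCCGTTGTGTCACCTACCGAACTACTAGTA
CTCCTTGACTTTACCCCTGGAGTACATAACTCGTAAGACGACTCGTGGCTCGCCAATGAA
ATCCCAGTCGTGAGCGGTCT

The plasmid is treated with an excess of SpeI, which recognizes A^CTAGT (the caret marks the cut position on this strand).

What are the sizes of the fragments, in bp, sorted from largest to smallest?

SpeI sites (ACTAGT) start at positions 8, 61, 114.
SpeI cuts after the first base of each site, so after positions 8, 61, 114.
Circular molecule, 3 cuts → 3 fragments:
  9–61 → 53 bp
  62–114 → 53 bp
  115–200 then 1–8 → 86 + 8 = 94 bp
Sorted largest to smallest: 94, 53, 53 bp.

94, 53, 53 bp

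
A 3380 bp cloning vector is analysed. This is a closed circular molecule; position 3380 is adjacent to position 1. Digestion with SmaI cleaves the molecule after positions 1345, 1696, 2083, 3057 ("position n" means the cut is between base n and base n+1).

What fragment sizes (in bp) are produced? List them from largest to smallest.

1668, 974, 387, 351 bp

Circular molecule, 4 cuts → 4 fragments:
  1696 − 1345 = 351 bp
  2083 − 1696 = 387 bp
  3057 − 2083 = 974 bp
  wrap: 3380 − 3057 + 1345 = 1668 bp
Sorted largest to smallest: 1668, 974, 387, 351 bp.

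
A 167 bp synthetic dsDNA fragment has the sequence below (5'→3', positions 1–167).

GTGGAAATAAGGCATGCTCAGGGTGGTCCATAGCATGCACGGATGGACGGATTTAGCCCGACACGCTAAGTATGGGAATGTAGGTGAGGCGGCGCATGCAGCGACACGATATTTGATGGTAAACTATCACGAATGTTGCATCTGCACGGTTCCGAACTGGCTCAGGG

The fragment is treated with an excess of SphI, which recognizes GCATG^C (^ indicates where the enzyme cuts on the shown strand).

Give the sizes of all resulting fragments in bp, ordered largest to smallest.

SphI sites (GCATGC) start at positions 12, 33, 94.
SphI cuts after base 5 of each site (before the last base), so after positions 16, 37, 98.
Linear molecule, 3 cuts → 4 fragments:
  1–16 → 16 bp
  17–37 → 21 bp
  38–98 → 61 bp
  99–167 → 69 bp
Sorted largest to smallest: 69, 61, 21, 16 bp.

69, 61, 21, 16 bp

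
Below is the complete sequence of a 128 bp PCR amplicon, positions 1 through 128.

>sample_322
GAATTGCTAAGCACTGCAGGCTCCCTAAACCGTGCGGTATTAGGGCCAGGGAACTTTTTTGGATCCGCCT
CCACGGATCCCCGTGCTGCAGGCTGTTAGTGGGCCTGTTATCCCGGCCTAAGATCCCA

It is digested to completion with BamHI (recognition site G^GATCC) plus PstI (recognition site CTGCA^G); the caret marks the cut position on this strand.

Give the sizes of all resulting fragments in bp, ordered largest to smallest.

BamHI sites (GGATCC) start at positions 61, 75.
BamHI cuts after the first base of each site, so after positions 61, 75.
PstI sites (CTGCAG) start at positions 14, 86.
PstI cuts after base 5 of each site (before the last base), so after positions 18, 90.
Combined cut positions: 18, 61, 75, 90.
Linear molecule, 4 cuts → 5 fragments:
  1–18 → 18 bp
  19–61 → 43 bp
  62–75 → 14 bp
  76–90 → 15 bp
  91–128 → 38 bp
Sorted largest to smallest: 43, 38, 18, 15, 14 bp.

43, 38, 18, 15, 14 bp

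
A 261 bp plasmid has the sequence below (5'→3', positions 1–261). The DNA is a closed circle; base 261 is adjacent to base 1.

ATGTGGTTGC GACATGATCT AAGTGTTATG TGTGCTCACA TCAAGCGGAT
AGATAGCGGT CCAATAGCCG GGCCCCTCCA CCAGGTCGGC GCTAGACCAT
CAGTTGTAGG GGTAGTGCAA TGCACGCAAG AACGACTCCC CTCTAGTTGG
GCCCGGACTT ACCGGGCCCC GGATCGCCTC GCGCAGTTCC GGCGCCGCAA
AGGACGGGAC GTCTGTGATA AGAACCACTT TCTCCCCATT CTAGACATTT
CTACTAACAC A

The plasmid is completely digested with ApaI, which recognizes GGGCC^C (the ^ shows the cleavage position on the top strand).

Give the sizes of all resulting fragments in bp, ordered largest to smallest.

167, 79, 15 bp

ApaI sites (GGGCCC) start at positions 70, 149, 164.
ApaI cuts after base 5 of each site (before the last base), so after positions 74, 153, 168.
Circular molecule, 3 cuts → 3 fragments:
  75–153 → 79 bp
  154–168 → 15 bp
  169–261 then 1–74 → 93 + 74 = 167 bp
Sorted largest to smallest: 167, 79, 15 bp.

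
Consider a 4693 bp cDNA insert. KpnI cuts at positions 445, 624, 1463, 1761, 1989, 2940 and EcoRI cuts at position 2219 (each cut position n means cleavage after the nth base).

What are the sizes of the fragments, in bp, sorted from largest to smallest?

Combined cut positions (sorted): 445, 624, 1463, 1761, 1989, 2219, 2940.
Linear molecule, 7 cuts → 8 fragments:
  445 − 0 = 445 bp
  624 − 445 = 179 bp
  1463 − 624 = 839 bp
  1761 − 1463 = 298 bp
  1989 − 1761 = 228 bp
  2219 − 1989 = 230 bp
  2940 − 2219 = 721 bp
  4693 − 2940 = 1753 bp
Sorted largest to smallest: 1753, 839, 721, 445, 298, 230, 228, 179 bp.

1753, 839, 721, 445, 298, 230, 228, 179 bp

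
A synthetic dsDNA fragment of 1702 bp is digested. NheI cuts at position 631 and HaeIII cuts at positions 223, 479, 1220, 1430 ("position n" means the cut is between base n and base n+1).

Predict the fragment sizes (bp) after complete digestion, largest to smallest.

Combined cut positions (sorted): 223, 479, 631, 1220, 1430.
Linear molecule, 5 cuts → 6 fragments:
  223 − 0 = 223 bp
  479 − 223 = 256 bp
  631 − 479 = 152 bp
  1220 − 631 = 589 bp
  1430 − 1220 = 210 bp
  1702 − 1430 = 272 bp
Sorted largest to smallest: 589, 272, 256, 223, 210, 152 bp.

589, 272, 256, 223, 210, 152 bp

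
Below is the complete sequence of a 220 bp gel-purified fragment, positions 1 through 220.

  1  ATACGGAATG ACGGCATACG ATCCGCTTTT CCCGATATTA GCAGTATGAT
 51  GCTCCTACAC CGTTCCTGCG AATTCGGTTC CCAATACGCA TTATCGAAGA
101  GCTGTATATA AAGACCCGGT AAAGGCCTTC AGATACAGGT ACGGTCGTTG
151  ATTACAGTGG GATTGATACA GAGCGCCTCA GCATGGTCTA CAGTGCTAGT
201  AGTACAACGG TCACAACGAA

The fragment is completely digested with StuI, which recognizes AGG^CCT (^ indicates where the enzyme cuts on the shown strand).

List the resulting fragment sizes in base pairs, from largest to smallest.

The StuI site (AGGCCT) starts at position 123.
StuI cuts after base 3 of each site, so after position 125.
Linear molecule, 1 cut → 2 fragments:
  1–125 → 125 bp
  126–220 → 95 bp
Sorted largest to smallest: 125, 95 bp.

125, 95 bp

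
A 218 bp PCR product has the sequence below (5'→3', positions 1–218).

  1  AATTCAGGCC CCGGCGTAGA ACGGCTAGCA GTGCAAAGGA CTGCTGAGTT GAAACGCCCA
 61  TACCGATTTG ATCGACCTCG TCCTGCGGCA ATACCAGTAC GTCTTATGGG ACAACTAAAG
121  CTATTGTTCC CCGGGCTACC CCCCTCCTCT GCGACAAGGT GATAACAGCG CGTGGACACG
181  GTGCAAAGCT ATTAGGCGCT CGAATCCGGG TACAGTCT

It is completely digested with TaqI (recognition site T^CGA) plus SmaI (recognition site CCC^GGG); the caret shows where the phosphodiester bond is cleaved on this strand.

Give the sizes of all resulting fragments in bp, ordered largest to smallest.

TaqI sites (TCGA) start at positions 72, 200.
TaqI cuts after the first base of each site, so after positions 72, 200.
The SmaI site (CCCGGG) starts at position 130.
SmaI cuts after base 3 of each site, so after position 132.
Combined cut positions: 72, 132, 200.
Linear molecule, 3 cuts → 4 fragments:
  1–72 → 72 bp
  73–132 → 60 bp
  133–200 → 68 bp
  201–218 → 18 bp
Sorted largest to smallest: 72, 68, 60, 18 bp.

72, 68, 60, 18 bp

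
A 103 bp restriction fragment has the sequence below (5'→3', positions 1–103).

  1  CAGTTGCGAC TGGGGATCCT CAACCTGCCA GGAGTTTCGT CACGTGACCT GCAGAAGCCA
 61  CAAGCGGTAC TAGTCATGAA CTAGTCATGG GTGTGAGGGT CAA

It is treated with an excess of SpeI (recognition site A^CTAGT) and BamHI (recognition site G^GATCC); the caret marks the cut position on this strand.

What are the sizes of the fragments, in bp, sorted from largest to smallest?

55, 23, 14, 11 bp

SpeI sites (ACTAGT) start at positions 69, 80.
SpeI cuts after the first base of each site, so after positions 69, 80.
The BamHI site (GGATCC) starts at position 14.
BamHI cuts after the first base of each site, so after position 14.
Combined cut positions: 14, 69, 80.
Linear molecule, 3 cuts → 4 fragments:
  1–14 → 14 bp
  15–69 → 55 bp
  70–80 → 11 bp
  81–103 → 23 bp
Sorted largest to smallest: 55, 23, 14, 11 bp.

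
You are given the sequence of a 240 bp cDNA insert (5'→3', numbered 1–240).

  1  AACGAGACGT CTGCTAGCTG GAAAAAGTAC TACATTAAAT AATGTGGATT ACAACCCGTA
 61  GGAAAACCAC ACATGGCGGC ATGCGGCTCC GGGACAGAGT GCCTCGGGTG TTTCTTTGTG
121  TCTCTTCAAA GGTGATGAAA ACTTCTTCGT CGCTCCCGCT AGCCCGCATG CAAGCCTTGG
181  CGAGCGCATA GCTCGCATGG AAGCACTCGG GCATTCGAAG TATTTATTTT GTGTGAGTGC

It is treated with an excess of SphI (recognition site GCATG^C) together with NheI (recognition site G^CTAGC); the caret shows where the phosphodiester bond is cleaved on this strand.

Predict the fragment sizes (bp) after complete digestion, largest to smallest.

75, 70, 70, 13, 12 bp

SphI sites (GCATGC) start at positions 79, 166.
SphI cuts after base 5 of each site (before the last base), so after positions 83, 170.
NheI sites (GCTAGC) start at positions 13, 158.
NheI cuts after the first base of each site, so after positions 13, 158.
Combined cut positions: 13, 83, 158, 170.
Linear molecule, 4 cuts → 5 fragments:
  1–13 → 13 bp
  14–83 → 70 bp
  84–158 → 75 bp
  159–170 → 12 bp
  171–240 → 70 bp
Sorted largest to smallest: 75, 70, 70, 13, 12 bp.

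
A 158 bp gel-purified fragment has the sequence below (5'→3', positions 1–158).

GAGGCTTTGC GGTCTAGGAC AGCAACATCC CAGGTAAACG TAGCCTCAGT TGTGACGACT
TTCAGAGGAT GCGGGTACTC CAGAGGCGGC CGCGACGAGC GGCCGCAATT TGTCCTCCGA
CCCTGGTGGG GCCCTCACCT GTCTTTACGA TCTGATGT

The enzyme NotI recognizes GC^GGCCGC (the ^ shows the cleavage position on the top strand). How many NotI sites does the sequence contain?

2

GCGGCCGC occurs starting at positions 86, 99.
NotI cuts at 2 sites.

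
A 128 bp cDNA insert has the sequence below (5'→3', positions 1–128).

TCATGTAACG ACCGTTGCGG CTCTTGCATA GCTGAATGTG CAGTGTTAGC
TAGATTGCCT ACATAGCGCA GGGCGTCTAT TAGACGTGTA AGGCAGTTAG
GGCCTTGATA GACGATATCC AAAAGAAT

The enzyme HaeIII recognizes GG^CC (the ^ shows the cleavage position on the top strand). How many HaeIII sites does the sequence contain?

1

GGCC occurs starting at position 101.
HaeIII cuts at 1 site.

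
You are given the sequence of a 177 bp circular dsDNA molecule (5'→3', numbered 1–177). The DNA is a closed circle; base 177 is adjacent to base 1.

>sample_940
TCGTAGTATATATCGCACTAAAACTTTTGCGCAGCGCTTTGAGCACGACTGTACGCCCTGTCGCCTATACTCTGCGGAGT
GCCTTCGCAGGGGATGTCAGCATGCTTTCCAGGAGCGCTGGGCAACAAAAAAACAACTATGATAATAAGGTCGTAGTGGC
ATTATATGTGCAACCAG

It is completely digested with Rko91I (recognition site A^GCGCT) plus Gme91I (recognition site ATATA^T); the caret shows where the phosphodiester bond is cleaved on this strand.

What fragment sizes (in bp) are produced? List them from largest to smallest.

Rko91I sites (AGCGCT) start at positions 33, 114.
Rko91I cuts after the first base of each site, so after positions 33, 114.
The Gme91I site (ATATAT) starts at position 8.
Gme91I cuts after base 5 of each site (before the last base), so after position 12.
Combined cut positions: 12, 33, 114.
Circular molecule, 3 cuts → 3 fragments:
  13–33 → 21 bp
  34–114 → 81 bp
  115–177 then 1–12 → 63 + 12 = 75 bp
Sorted largest to smallest: 81, 75, 21 bp.

81, 75, 21 bp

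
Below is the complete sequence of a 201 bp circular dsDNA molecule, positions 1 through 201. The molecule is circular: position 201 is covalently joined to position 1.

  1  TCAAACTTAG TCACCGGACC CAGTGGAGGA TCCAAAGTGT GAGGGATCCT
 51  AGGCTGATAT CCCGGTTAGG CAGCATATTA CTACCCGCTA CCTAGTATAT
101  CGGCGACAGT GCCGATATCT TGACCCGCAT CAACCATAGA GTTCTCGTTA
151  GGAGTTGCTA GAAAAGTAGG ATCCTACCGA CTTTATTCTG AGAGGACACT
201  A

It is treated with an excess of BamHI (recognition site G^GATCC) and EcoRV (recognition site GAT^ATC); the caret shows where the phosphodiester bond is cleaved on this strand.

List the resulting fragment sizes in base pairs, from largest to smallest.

60, 58, 53, 16, 14 bp

BamHI sites (GGATCC) start at positions 28, 44, 169.
BamHI cuts after the first base of each site, so after positions 28, 44, 169.
EcoRV sites (GATATC) start at positions 56, 114.
EcoRV cuts after base 3 of each site, so after positions 58, 116.
Combined cut positions: 28, 44, 58, 116, 169.
Circular molecule, 5 cuts → 5 fragments:
  29–44 → 16 bp
  45–58 → 14 bp
  59–116 → 58 bp
  117–169 → 53 bp
  170–201 then 1–28 → 32 + 28 = 60 bp
Sorted largest to smallest: 60, 58, 53, 16, 14 bp.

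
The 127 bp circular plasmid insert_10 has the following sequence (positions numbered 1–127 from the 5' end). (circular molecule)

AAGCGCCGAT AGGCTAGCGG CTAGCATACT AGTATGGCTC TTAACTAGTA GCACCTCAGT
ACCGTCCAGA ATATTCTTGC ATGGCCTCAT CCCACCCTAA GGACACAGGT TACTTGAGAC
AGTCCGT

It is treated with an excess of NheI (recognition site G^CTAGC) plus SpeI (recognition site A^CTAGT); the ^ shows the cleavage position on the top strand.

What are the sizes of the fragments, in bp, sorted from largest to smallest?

NheI sites (GCTAGC) start at positions 13, 20.
NheI cuts after the first base of each site, so after positions 13, 20.
SpeI sites (ACTAGT) start at positions 28, 44.
SpeI cuts after the first base of each site, so after positions 28, 44.
Combined cut positions: 13, 20, 28, 44.
Circular molecule, 4 cuts → 4 fragments:
  14–20 → 7 bp
  21–28 → 8 bp
  29–44 → 16 bp
  45–127 then 1–13 → 83 + 13 = 96 bp
Sorted largest to smallest: 96, 16, 8, 7 bp.

96, 16, 8, 7 bp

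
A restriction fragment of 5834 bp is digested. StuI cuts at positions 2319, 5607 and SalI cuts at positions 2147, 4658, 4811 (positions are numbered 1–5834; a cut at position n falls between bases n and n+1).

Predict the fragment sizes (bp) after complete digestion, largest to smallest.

2339, 2147, 796, 227, 172, 153 bp

Combined cut positions (sorted): 2147, 2319, 4658, 4811, 5607.
Linear molecule, 5 cuts → 6 fragments:
  2147 − 0 = 2147 bp
  2319 − 2147 = 172 bp
  4658 − 2319 = 2339 bp
  4811 − 4658 = 153 bp
  5607 − 4811 = 796 bp
  5834 − 5607 = 227 bp
Sorted largest to smallest: 2339, 2147, 796, 227, 172, 153 bp.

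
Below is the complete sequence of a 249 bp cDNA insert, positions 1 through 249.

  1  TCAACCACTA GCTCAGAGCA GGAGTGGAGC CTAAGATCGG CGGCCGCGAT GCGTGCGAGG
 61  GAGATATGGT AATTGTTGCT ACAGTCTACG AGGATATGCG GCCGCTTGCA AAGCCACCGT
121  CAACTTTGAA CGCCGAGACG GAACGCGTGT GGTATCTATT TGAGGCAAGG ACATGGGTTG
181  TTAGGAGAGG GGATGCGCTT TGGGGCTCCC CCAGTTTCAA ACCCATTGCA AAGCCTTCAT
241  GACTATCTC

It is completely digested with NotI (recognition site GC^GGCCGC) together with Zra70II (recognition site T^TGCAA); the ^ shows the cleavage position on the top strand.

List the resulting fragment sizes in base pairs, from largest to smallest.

120, 58, 41, 23, 7 bp

NotI sites (GCGGCCGC) start at positions 40, 98.
NotI cuts after base 2 of each site, so after positions 41, 99.
Zra70II sites (TTGCAA) start at positions 106, 226.
Zra70II cuts after the first base of each site, so after positions 106, 226.
Combined cut positions: 41, 99, 106, 226.
Linear molecule, 4 cuts → 5 fragments:
  1–41 → 41 bp
  42–99 → 58 bp
  100–106 → 7 bp
  107–226 → 120 bp
  227–249 → 23 bp
Sorted largest to smallest: 120, 58, 41, 23, 7 bp.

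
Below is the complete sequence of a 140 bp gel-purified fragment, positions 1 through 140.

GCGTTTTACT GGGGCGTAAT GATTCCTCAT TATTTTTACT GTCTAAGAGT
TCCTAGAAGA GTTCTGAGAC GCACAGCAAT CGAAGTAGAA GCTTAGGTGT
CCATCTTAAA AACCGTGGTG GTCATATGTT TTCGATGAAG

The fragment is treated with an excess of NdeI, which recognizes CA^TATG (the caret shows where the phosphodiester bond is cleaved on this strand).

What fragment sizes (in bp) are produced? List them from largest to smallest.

The NdeI site (CATATG) starts at position 123.
NdeI cuts after base 2 of each site, so after position 124.
Linear molecule, 1 cut → 2 fragments:
  1–124 → 124 bp
  125–140 → 16 bp
Sorted largest to smallest: 124, 16 bp.

124, 16 bp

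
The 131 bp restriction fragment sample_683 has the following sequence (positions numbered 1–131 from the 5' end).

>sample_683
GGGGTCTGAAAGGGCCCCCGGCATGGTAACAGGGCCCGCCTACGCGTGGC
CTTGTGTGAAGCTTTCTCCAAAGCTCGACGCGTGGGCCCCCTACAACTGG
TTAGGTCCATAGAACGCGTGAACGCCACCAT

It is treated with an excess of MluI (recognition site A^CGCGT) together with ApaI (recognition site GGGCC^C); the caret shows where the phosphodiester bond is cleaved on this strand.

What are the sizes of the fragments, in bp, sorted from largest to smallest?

36, 26, 20, 17, 16, 10, 6 bp

MluI sites (ACGCGT) start at positions 42, 78, 114.
MluI cuts after the first base of each site, so after positions 42, 78, 114.
ApaI sites (GGGCCC) start at positions 12, 32, 84.
ApaI cuts after base 5 of each site (before the last base), so after positions 16, 36, 88.
Combined cut positions: 16, 36, 42, 78, 88, 114.
Linear molecule, 6 cuts → 7 fragments:
  1–16 → 16 bp
  17–36 → 20 bp
  37–42 → 6 bp
  43–78 → 36 bp
  79–88 → 10 bp
  89–114 → 26 bp
  115–131 → 17 bp
Sorted largest to smallest: 36, 26, 20, 17, 16, 10, 6 bp.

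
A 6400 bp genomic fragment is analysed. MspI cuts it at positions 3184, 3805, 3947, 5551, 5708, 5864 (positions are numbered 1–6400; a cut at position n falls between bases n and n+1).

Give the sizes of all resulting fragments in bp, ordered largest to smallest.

3184, 1604, 621, 536, 157, 156, 142 bp

Linear molecule, 6 cuts → 7 fragments:
  3184 − 0 = 3184 bp
  3805 − 3184 = 621 bp
  3947 − 3805 = 142 bp
  5551 − 3947 = 1604 bp
  5708 − 5551 = 157 bp
  5864 − 5708 = 156 bp
  6400 − 5864 = 536 bp
Sorted largest to smallest: 3184, 1604, 621, 536, 157, 156, 142 bp.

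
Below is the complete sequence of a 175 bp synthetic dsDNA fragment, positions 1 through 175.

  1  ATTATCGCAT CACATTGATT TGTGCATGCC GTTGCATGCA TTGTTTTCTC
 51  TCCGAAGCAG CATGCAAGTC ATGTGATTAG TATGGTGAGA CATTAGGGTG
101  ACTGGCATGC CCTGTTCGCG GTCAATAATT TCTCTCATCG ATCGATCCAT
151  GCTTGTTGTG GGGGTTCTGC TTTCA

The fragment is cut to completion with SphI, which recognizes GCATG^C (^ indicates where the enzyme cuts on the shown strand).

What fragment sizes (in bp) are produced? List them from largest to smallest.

SphI sites (GCATGC) start at positions 24, 34, 60, 105.
SphI cuts after base 5 of each site (before the last base), so after positions 28, 38, 64, 109.
Linear molecule, 4 cuts → 5 fragments:
  1–28 → 28 bp
  29–38 → 10 bp
  39–64 → 26 bp
  65–109 → 45 bp
  110–175 → 66 bp
Sorted largest to smallest: 66, 45, 28, 26, 10 bp.

66, 45, 28, 26, 10 bp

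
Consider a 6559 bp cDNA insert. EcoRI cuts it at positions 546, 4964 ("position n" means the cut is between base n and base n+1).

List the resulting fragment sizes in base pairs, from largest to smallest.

4418, 1595, 546 bp

Linear molecule, 2 cuts → 3 fragments:
  546 − 0 = 546 bp
  4964 − 546 = 4418 bp
  6559 − 4964 = 1595 bp
Sorted largest to smallest: 4418, 1595, 546 bp.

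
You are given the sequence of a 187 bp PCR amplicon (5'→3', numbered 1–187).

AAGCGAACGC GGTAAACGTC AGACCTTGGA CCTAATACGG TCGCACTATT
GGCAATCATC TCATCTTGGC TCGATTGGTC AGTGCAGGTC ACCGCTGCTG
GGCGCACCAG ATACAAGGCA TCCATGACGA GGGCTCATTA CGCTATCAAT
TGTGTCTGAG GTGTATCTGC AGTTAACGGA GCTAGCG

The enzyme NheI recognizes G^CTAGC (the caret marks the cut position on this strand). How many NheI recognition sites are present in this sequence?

1

GCTAGC occurs starting at position 181.
NheI cuts at 1 site.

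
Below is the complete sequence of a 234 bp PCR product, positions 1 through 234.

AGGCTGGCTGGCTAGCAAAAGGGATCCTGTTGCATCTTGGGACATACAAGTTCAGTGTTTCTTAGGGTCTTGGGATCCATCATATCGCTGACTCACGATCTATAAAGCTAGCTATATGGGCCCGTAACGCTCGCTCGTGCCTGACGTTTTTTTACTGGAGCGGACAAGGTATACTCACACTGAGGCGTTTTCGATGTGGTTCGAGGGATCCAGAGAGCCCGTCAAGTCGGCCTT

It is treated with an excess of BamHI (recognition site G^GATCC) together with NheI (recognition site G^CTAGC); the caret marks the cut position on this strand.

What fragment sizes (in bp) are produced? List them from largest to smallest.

99, 51, 34, 28, 11, 11 bp

BamHI sites (GGATCC) start at positions 22, 73, 206.
BamHI cuts after the first base of each site, so after positions 22, 73, 206.
NheI sites (GCTAGC) start at positions 11, 107.
NheI cuts after the first base of each site, so after positions 11, 107.
Combined cut positions: 11, 22, 73, 107, 206.
Linear molecule, 5 cuts → 6 fragments:
  1–11 → 11 bp
  12–22 → 11 bp
  23–73 → 51 bp
  74–107 → 34 bp
  108–206 → 99 bp
  207–234 → 28 bp
Sorted largest to smallest: 99, 51, 34, 28, 11, 11 bp.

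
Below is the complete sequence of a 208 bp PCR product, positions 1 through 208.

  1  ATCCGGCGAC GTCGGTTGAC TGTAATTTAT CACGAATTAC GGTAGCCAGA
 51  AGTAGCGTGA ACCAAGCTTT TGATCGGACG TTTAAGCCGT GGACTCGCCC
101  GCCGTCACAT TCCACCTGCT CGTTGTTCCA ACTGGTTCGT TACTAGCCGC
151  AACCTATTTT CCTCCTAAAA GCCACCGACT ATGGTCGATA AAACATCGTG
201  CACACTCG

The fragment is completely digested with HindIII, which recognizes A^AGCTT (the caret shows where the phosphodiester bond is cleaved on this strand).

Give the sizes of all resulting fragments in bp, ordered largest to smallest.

144, 64 bp

The HindIII site (AAGCTT) starts at position 64.
HindIII cuts after the first base of each site, so after position 64.
Linear molecule, 1 cut → 2 fragments:
  1–64 → 64 bp
  65–208 → 144 bp
Sorted largest to smallest: 144, 64 bp.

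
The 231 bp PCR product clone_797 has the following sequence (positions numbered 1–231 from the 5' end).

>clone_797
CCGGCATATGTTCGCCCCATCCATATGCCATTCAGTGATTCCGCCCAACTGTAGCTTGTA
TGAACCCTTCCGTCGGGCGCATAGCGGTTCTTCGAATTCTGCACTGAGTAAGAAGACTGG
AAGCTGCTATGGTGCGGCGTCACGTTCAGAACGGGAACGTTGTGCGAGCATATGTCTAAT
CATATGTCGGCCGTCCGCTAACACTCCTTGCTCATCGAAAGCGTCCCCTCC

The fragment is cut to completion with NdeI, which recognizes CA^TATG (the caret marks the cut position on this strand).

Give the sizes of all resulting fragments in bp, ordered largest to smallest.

NdeI sites (CATATG) start at positions 5, 22, 169, 181.
NdeI cuts after base 2 of each site, so after positions 6, 23, 170, 182.
Linear molecule, 4 cuts → 5 fragments:
  1–6 → 6 bp
  7–23 → 17 bp
  24–170 → 147 bp
  171–182 → 12 bp
  183–231 → 49 bp
Sorted largest to smallest: 147, 49, 17, 12, 6 bp.

147, 49, 17, 12, 6 bp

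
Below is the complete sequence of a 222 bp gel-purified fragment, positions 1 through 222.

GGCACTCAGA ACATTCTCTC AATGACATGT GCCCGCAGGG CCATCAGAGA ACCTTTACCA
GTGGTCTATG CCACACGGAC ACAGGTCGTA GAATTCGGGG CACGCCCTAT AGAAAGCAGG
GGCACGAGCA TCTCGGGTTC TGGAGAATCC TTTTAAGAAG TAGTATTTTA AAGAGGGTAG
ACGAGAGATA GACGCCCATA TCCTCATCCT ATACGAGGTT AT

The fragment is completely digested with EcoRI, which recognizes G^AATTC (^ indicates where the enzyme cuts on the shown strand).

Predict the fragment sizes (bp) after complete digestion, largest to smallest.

131, 91 bp

The EcoRI site (GAATTC) starts at position 91.
EcoRI cuts after the first base of each site, so after position 91.
Linear molecule, 1 cut → 2 fragments:
  1–91 → 91 bp
  92–222 → 131 bp
Sorted largest to smallest: 131, 91 bp.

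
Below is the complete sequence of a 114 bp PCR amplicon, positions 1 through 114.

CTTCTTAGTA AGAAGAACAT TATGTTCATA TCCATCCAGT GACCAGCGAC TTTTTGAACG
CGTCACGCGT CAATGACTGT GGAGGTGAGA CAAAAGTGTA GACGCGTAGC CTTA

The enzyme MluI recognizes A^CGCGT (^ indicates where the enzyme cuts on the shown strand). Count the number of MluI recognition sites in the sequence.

ACGCGT occurs starting at positions 58, 65, 102.
MluI cuts at 3 sites.

3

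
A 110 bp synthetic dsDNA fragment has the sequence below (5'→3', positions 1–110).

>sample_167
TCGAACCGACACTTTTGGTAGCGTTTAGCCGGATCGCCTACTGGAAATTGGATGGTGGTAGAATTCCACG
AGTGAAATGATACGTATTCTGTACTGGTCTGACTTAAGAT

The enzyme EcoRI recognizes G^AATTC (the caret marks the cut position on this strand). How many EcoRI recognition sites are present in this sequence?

GAATTC occurs starting at position 61.
EcoRI cuts at 1 site.

1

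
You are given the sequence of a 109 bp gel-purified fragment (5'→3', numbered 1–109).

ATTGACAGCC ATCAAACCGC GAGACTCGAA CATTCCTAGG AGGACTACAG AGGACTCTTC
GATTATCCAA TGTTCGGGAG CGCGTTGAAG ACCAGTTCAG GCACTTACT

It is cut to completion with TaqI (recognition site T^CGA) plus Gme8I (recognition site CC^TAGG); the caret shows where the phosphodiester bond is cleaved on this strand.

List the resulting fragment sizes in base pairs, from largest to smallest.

TaqI sites (TCGA) start at positions 26, 59.
TaqI cuts after the first base of each site, so after positions 26, 59.
The Gme8I site (CCTAGG) starts at position 35.
Gme8I cuts after base 2 of each site, so after position 36.
Combined cut positions: 26, 36, 59.
Linear molecule, 3 cuts → 4 fragments:
  1–26 → 26 bp
  27–36 → 10 bp
  37–59 → 23 bp
  60–109 → 50 bp
Sorted largest to smallest: 50, 26, 23, 10 bp.

50, 26, 23, 10 bp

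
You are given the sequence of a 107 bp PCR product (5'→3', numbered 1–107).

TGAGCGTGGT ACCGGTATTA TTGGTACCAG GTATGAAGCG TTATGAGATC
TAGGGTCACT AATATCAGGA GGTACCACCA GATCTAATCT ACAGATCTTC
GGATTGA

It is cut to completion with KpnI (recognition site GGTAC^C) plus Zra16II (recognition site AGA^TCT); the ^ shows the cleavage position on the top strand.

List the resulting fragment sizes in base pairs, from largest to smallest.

KpnI sites (GGTACC) start at positions 8, 23, 71.
KpnI cuts after base 5 of each site (before the last base), so after positions 12, 27, 75.
Zra16II sites (AGATCT) start at positions 46, 80, 93.
Zra16II cuts after base 3 of each site, so after positions 48, 82, 95.
Combined cut positions: 12, 27, 48, 75, 82, 95.
Linear molecule, 6 cuts → 7 fragments:
  1–12 → 12 bp
  13–27 → 15 bp
  28–48 → 21 bp
  49–75 → 27 bp
  76–82 → 7 bp
  83–95 → 13 bp
  96–107 → 12 bp
Sorted largest to smallest: 27, 21, 15, 13, 12, 12, 7 bp.

27, 21, 15, 13, 12, 12, 7 bp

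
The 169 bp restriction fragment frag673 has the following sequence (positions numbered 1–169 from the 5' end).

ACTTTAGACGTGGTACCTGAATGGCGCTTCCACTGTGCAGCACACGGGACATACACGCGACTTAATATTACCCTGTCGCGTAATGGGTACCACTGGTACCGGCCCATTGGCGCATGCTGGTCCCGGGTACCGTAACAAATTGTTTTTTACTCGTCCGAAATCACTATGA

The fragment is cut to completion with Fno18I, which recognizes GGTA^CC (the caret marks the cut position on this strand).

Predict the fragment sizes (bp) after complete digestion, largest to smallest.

Fno18I sites (GGTACC) start at positions 12, 86, 95, 126.
Fno18I cuts after base 4 of each site, so after positions 15, 89, 98, 129.
Linear molecule, 4 cuts → 5 fragments:
  1–15 → 15 bp
  16–89 → 74 bp
  90–98 → 9 bp
  99–129 → 31 bp
  130–169 → 40 bp
Sorted largest to smallest: 74, 40, 31, 15, 9 bp.

74, 40, 31, 15, 9 bp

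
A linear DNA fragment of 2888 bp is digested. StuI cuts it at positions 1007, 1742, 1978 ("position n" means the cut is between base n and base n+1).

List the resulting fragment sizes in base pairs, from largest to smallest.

Linear molecule, 3 cuts → 4 fragments:
  1007 − 0 = 1007 bp
  1742 − 1007 = 735 bp
  1978 − 1742 = 236 bp
  2888 − 1978 = 910 bp
Sorted largest to smallest: 1007, 910, 735, 236 bp.

1007, 910, 735, 236 bp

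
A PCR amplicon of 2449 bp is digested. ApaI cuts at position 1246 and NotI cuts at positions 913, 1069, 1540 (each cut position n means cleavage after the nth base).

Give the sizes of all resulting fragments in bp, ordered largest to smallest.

913, 909, 294, 177, 156 bp

Combined cut positions (sorted): 913, 1069, 1246, 1540.
Linear molecule, 4 cuts → 5 fragments:
  913 − 0 = 913 bp
  1069 − 913 = 156 bp
  1246 − 1069 = 177 bp
  1540 − 1246 = 294 bp
  2449 − 1540 = 909 bp
Sorted largest to smallest: 913, 909, 294, 177, 156 bp.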